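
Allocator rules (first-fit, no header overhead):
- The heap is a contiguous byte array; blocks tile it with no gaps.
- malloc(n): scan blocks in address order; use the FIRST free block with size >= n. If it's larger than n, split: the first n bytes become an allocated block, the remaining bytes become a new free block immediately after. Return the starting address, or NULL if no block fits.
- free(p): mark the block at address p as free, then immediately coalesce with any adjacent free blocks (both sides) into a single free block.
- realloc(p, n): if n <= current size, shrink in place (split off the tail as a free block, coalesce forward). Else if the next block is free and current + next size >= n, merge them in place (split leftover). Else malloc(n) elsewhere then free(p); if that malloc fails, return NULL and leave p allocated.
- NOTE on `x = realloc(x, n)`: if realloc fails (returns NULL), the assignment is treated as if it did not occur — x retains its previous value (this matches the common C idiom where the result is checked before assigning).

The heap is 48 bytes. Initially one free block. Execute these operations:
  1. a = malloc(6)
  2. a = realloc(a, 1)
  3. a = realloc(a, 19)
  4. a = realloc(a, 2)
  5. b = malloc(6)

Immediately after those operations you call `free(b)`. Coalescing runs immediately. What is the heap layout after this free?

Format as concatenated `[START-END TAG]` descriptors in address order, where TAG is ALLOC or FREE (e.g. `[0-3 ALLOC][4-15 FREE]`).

Answer: [0-1 ALLOC][2-47 FREE]

Derivation:
Op 1: a = malloc(6) -> a = 0; heap: [0-5 ALLOC][6-47 FREE]
Op 2: a = realloc(a, 1) -> a = 0; heap: [0-0 ALLOC][1-47 FREE]
Op 3: a = realloc(a, 19) -> a = 0; heap: [0-18 ALLOC][19-47 FREE]
Op 4: a = realloc(a, 2) -> a = 0; heap: [0-1 ALLOC][2-47 FREE]
Op 5: b = malloc(6) -> b = 2; heap: [0-1 ALLOC][2-7 ALLOC][8-47 FREE]
free(b): b = 2 -> block [2-7 ALLOC]; mark free, coalesce with adjacent free neighbors -> [0-1 ALLOC][2-47 FREE]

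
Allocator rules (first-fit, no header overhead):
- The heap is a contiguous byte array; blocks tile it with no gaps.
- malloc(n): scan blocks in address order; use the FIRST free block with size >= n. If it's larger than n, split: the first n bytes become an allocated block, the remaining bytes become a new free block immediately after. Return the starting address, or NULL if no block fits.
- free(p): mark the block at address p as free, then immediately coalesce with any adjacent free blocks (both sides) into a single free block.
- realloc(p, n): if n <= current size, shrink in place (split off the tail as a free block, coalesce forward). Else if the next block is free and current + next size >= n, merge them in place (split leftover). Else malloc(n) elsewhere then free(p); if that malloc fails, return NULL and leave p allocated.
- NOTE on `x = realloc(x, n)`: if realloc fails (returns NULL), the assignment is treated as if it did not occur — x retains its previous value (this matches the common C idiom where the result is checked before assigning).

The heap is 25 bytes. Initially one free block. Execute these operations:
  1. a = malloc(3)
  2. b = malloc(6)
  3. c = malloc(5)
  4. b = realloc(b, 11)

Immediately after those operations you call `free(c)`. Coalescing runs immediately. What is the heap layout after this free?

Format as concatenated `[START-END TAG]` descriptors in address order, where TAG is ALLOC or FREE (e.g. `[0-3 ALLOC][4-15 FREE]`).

Answer: [0-2 ALLOC][3-13 FREE][14-24 ALLOC]

Derivation:
Op 1: a = malloc(3) -> a = 0; heap: [0-2 ALLOC][3-24 FREE]
Op 2: b = malloc(6) -> b = 3; heap: [0-2 ALLOC][3-8 ALLOC][9-24 FREE]
Op 3: c = malloc(5) -> c = 9; heap: [0-2 ALLOC][3-8 ALLOC][9-13 ALLOC][14-24 FREE]
Op 4: b = realloc(b, 11) -> b = 14; heap: [0-2 ALLOC][3-8 FREE][9-13 ALLOC][14-24 ALLOC]
free(c): c = 9 -> block [9-13 ALLOC]; mark free, coalesce with adjacent free neighbors -> [0-2 ALLOC][3-13 FREE][14-24 ALLOC]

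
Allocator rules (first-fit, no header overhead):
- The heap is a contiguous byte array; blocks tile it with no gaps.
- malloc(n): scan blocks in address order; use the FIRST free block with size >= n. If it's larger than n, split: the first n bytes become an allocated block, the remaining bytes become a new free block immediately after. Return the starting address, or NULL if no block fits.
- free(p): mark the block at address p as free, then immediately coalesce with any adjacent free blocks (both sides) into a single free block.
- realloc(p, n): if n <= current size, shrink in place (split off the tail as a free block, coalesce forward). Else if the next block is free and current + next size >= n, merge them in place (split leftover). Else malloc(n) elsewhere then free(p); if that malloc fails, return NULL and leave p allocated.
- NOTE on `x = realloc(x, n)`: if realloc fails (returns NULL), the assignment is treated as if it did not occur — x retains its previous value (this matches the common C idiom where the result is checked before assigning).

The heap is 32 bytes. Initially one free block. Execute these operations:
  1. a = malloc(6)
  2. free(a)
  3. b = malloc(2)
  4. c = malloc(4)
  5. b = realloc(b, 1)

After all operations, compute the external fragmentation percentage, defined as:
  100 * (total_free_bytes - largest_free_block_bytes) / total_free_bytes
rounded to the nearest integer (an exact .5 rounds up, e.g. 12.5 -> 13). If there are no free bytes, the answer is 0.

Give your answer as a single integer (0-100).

Op 1: a = malloc(6) -> a = 0; heap: [0-5 ALLOC][6-31 FREE]
Op 2: free(a) -> (freed a); heap: [0-31 FREE]
Op 3: b = malloc(2) -> b = 0; heap: [0-1 ALLOC][2-31 FREE]
Op 4: c = malloc(4) -> c = 2; heap: [0-1 ALLOC][2-5 ALLOC][6-31 FREE]
Op 5: b = realloc(b, 1) -> b = 0; heap: [0-0 ALLOC][1-1 FREE][2-5 ALLOC][6-31 FREE]
Free blocks: [1 26] total_free=27 largest=26 -> 100*(27-26)/27 = 100/27 ≈ 3.704 -> rounds to 4

Answer: 4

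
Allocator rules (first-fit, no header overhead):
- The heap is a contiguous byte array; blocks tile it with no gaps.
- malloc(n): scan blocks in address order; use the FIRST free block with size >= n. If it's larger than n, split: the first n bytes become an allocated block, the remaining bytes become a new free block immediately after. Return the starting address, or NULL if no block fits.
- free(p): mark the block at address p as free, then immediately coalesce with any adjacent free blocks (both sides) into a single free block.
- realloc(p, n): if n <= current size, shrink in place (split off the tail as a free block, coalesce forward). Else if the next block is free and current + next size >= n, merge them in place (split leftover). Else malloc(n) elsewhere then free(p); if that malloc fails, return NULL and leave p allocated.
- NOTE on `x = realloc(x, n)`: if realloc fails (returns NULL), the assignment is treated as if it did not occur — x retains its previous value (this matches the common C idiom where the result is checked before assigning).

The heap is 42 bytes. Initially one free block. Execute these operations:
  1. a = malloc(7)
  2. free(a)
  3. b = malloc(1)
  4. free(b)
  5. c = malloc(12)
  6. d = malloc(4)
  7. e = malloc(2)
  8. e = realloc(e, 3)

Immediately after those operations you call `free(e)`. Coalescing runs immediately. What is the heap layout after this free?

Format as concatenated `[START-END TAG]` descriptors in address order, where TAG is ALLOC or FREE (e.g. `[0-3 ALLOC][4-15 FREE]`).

Op 1: a = malloc(7) -> a = 0; heap: [0-6 ALLOC][7-41 FREE]
Op 2: free(a) -> (freed a); heap: [0-41 FREE]
Op 3: b = malloc(1) -> b = 0; heap: [0-0 ALLOC][1-41 FREE]
Op 4: free(b) -> (freed b); heap: [0-41 FREE]
Op 5: c = malloc(12) -> c = 0; heap: [0-11 ALLOC][12-41 FREE]
Op 6: d = malloc(4) -> d = 12; heap: [0-11 ALLOC][12-15 ALLOC][16-41 FREE]
Op 7: e = malloc(2) -> e = 16; heap: [0-11 ALLOC][12-15 ALLOC][16-17 ALLOC][18-41 FREE]
Op 8: e = realloc(e, 3) -> e = 16; heap: [0-11 ALLOC][12-15 ALLOC][16-18 ALLOC][19-41 FREE]
free(e): e = 16 -> block [16-18 ALLOC]; mark free, coalesce with adjacent free neighbors -> [0-11 ALLOC][12-15 ALLOC][16-41 FREE]

Answer: [0-11 ALLOC][12-15 ALLOC][16-41 FREE]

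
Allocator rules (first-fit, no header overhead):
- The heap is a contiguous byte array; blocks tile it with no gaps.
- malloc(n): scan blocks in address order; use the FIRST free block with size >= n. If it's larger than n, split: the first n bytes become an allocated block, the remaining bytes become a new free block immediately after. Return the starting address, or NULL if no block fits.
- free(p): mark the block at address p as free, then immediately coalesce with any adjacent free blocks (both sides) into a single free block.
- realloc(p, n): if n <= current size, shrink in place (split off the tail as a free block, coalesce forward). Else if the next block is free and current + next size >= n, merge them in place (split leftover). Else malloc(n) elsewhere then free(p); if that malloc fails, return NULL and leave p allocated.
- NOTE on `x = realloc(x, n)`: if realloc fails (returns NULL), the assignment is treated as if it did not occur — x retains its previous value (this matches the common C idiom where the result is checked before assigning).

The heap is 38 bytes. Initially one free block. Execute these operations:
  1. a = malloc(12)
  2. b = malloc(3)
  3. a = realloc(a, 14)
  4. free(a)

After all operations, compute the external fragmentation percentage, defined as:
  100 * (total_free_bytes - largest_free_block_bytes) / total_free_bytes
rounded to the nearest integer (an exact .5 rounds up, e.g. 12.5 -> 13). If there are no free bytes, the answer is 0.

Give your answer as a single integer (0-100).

Op 1: a = malloc(12) -> a = 0; heap: [0-11 ALLOC][12-37 FREE]
Op 2: b = malloc(3) -> b = 12; heap: [0-11 ALLOC][12-14 ALLOC][15-37 FREE]
Op 3: a = realloc(a, 14) -> a = 15; heap: [0-11 FREE][12-14 ALLOC][15-28 ALLOC][29-37 FREE]
Op 4: free(a) -> (freed a); heap: [0-11 FREE][12-14 ALLOC][15-37 FREE]
Free blocks: [12 23] total_free=35 largest=23 -> 100*(35-23)/35 = 1200/35 ≈ 34.286 -> rounds to 34

Answer: 34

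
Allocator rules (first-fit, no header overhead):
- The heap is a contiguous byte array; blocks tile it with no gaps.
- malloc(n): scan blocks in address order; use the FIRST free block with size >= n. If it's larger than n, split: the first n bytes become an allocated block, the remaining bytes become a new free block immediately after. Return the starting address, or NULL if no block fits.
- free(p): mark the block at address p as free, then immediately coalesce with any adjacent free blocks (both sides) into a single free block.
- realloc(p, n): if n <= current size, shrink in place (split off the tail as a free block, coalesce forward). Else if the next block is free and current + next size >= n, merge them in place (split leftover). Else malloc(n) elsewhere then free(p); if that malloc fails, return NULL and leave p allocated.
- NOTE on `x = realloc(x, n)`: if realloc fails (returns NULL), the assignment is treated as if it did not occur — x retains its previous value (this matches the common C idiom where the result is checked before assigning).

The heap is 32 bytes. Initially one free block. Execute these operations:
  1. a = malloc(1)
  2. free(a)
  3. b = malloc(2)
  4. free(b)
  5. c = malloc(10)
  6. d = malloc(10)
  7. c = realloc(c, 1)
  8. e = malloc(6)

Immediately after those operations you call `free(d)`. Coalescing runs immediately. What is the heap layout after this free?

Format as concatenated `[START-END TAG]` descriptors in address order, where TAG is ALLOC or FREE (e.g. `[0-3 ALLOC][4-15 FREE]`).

Op 1: a = malloc(1) -> a = 0; heap: [0-0 ALLOC][1-31 FREE]
Op 2: free(a) -> (freed a); heap: [0-31 FREE]
Op 3: b = malloc(2) -> b = 0; heap: [0-1 ALLOC][2-31 FREE]
Op 4: free(b) -> (freed b); heap: [0-31 FREE]
Op 5: c = malloc(10) -> c = 0; heap: [0-9 ALLOC][10-31 FREE]
Op 6: d = malloc(10) -> d = 10; heap: [0-9 ALLOC][10-19 ALLOC][20-31 FREE]
Op 7: c = realloc(c, 1) -> c = 0; heap: [0-0 ALLOC][1-9 FREE][10-19 ALLOC][20-31 FREE]
Op 8: e = malloc(6) -> e = 1; heap: [0-0 ALLOC][1-6 ALLOC][7-9 FREE][10-19 ALLOC][20-31 FREE]
free(d): d = 10 -> block [10-19 ALLOC]; mark free, coalesce with adjacent free neighbors -> [0-0 ALLOC][1-6 ALLOC][7-31 FREE]

Answer: [0-0 ALLOC][1-6 ALLOC][7-31 FREE]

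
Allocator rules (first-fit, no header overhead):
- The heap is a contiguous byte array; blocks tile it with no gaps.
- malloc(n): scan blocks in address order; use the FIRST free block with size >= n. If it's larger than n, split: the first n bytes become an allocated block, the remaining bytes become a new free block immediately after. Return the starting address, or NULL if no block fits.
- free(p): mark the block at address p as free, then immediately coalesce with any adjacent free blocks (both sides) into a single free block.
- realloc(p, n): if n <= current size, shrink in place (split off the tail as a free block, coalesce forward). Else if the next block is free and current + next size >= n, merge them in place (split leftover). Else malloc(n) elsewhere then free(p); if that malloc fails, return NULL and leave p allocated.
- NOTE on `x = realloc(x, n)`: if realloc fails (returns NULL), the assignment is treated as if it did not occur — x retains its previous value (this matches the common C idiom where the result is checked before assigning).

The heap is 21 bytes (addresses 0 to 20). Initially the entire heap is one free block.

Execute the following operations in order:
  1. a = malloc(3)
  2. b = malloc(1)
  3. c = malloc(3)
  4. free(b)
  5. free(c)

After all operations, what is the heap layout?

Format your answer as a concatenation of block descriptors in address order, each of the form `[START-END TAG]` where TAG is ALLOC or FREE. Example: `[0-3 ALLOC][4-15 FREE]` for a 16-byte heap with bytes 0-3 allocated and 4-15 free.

Answer: [0-2 ALLOC][3-20 FREE]

Derivation:
Op 1: a = malloc(3) -> a = 0; heap: [0-2 ALLOC][3-20 FREE]
Op 2: b = malloc(1) -> b = 3; heap: [0-2 ALLOC][3-3 ALLOC][4-20 FREE]
Op 3: c = malloc(3) -> c = 4; heap: [0-2 ALLOC][3-3 ALLOC][4-6 ALLOC][7-20 FREE]
Op 4: free(b) -> (freed b); heap: [0-2 ALLOC][3-3 FREE][4-6 ALLOC][7-20 FREE]
Op 5: free(c) -> (freed c); heap: [0-2 ALLOC][3-20 FREE]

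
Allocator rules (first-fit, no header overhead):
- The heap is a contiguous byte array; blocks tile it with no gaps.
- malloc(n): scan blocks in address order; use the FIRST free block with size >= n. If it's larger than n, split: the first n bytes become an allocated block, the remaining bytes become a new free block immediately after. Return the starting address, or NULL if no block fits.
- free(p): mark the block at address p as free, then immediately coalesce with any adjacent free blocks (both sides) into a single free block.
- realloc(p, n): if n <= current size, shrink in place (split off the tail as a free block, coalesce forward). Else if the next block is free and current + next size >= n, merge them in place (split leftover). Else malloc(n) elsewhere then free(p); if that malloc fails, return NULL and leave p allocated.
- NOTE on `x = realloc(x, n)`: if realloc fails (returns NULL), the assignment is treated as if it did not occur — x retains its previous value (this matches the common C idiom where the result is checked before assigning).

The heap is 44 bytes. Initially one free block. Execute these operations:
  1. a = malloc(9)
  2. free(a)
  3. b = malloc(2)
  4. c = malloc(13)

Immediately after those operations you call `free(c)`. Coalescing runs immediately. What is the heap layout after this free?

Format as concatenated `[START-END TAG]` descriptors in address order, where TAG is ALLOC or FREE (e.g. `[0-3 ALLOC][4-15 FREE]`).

Op 1: a = malloc(9) -> a = 0; heap: [0-8 ALLOC][9-43 FREE]
Op 2: free(a) -> (freed a); heap: [0-43 FREE]
Op 3: b = malloc(2) -> b = 0; heap: [0-1 ALLOC][2-43 FREE]
Op 4: c = malloc(13) -> c = 2; heap: [0-1 ALLOC][2-14 ALLOC][15-43 FREE]
free(c): c = 2 -> block [2-14 ALLOC]; mark free, coalesce with adjacent free neighbors -> [0-1 ALLOC][2-43 FREE]

Answer: [0-1 ALLOC][2-43 FREE]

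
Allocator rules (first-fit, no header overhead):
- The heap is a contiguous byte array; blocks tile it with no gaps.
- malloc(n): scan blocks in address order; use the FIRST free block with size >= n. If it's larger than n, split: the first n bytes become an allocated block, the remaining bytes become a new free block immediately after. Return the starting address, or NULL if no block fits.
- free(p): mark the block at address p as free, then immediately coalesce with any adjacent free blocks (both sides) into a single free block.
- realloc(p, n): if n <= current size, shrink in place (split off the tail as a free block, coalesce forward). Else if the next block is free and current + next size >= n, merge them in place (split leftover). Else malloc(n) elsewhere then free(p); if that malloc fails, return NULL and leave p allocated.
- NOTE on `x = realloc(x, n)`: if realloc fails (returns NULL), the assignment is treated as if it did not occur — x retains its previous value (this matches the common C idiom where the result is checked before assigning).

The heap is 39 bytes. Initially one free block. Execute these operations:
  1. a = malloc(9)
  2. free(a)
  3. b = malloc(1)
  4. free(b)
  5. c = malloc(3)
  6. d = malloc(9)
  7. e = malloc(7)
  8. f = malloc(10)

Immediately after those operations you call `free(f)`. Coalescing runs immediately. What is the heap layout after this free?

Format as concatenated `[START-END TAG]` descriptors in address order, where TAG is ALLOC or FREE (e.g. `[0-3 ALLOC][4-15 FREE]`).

Answer: [0-2 ALLOC][3-11 ALLOC][12-18 ALLOC][19-38 FREE]

Derivation:
Op 1: a = malloc(9) -> a = 0; heap: [0-8 ALLOC][9-38 FREE]
Op 2: free(a) -> (freed a); heap: [0-38 FREE]
Op 3: b = malloc(1) -> b = 0; heap: [0-0 ALLOC][1-38 FREE]
Op 4: free(b) -> (freed b); heap: [0-38 FREE]
Op 5: c = malloc(3) -> c = 0; heap: [0-2 ALLOC][3-38 FREE]
Op 6: d = malloc(9) -> d = 3; heap: [0-2 ALLOC][3-11 ALLOC][12-38 FREE]
Op 7: e = malloc(7) -> e = 12; heap: [0-2 ALLOC][3-11 ALLOC][12-18 ALLOC][19-38 FREE]
Op 8: f = malloc(10) -> f = 19; heap: [0-2 ALLOC][3-11 ALLOC][12-18 ALLOC][19-28 ALLOC][29-38 FREE]
free(f): f = 19 -> block [19-28 ALLOC]; mark free, coalesce with adjacent free neighbors -> [0-2 ALLOC][3-11 ALLOC][12-18 ALLOC][19-38 FREE]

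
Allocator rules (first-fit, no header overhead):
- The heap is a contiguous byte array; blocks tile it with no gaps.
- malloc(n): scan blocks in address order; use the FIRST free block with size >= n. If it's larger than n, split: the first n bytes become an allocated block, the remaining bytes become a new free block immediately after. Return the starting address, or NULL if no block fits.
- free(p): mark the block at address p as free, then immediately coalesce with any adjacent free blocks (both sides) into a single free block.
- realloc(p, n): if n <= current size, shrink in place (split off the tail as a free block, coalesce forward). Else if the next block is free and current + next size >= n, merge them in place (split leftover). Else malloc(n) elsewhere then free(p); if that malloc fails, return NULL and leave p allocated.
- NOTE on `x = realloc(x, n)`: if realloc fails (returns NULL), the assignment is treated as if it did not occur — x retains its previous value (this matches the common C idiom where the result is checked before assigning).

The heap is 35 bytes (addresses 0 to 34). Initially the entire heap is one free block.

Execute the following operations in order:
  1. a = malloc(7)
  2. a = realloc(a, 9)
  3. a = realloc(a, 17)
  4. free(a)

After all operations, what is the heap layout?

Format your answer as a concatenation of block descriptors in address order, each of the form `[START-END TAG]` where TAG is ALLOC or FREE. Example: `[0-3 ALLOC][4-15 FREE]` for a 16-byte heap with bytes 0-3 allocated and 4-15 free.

Answer: [0-34 FREE]

Derivation:
Op 1: a = malloc(7) -> a = 0; heap: [0-6 ALLOC][7-34 FREE]
Op 2: a = realloc(a, 9) -> a = 0; heap: [0-8 ALLOC][9-34 FREE]
Op 3: a = realloc(a, 17) -> a = 0; heap: [0-16 ALLOC][17-34 FREE]
Op 4: free(a) -> (freed a); heap: [0-34 FREE]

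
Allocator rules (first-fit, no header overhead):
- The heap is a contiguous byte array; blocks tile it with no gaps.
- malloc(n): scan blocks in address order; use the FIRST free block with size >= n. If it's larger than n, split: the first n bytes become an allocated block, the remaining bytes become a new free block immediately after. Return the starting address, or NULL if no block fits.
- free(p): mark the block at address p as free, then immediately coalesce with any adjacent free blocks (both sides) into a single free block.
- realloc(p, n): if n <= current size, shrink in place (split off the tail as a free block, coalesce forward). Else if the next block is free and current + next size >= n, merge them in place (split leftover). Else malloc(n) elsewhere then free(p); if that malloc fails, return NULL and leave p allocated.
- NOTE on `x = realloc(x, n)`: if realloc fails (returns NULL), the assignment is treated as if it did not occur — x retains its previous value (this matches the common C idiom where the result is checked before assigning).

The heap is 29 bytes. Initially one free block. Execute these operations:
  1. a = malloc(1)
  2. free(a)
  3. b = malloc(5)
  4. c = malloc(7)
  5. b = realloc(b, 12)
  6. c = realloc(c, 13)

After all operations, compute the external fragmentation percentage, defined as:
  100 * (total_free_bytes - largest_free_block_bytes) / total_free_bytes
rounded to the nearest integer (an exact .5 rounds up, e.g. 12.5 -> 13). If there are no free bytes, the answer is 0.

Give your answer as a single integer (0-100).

Op 1: a = malloc(1) -> a = 0; heap: [0-0 ALLOC][1-28 FREE]
Op 2: free(a) -> (freed a); heap: [0-28 FREE]
Op 3: b = malloc(5) -> b = 0; heap: [0-4 ALLOC][5-28 FREE]
Op 4: c = malloc(7) -> c = 5; heap: [0-4 ALLOC][5-11 ALLOC][12-28 FREE]
Op 5: b = realloc(b, 12) -> b = 12; heap: [0-4 FREE][5-11 ALLOC][12-23 ALLOC][24-28 FREE]
Op 6: c = realloc(c, 13) -> NULL (c unchanged); heap: [0-4 FREE][5-11 ALLOC][12-23 ALLOC][24-28 FREE]
Free blocks: [5 5] total_free=10 largest=5 -> 100*(10-5)/10 = 500/10 = 50

Answer: 50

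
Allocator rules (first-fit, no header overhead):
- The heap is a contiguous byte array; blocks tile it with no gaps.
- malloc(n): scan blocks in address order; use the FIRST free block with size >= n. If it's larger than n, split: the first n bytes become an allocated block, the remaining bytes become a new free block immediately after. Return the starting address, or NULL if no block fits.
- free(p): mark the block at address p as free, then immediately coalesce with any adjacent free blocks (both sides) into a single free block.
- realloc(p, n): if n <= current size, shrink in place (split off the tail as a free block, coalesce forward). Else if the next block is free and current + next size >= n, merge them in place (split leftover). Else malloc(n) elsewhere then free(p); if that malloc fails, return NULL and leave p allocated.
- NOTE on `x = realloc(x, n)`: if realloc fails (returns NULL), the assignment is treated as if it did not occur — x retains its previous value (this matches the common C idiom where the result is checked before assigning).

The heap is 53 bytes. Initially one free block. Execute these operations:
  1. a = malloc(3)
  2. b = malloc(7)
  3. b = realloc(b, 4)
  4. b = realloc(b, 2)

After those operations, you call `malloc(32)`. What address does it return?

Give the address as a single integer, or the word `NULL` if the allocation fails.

Op 1: a = malloc(3) -> a = 0; heap: [0-2 ALLOC][3-52 FREE]
Op 2: b = malloc(7) -> b = 3; heap: [0-2 ALLOC][3-9 ALLOC][10-52 FREE]
Op 3: b = realloc(b, 4) -> b = 3; heap: [0-2 ALLOC][3-6 ALLOC][7-52 FREE]
Op 4: b = realloc(b, 2) -> b = 3; heap: [0-2 ALLOC][3-4 ALLOC][5-52 FREE]
malloc(32): first-fit scan over [0-2 ALLOC][3-4 ALLOC][5-52 FREE] -> 5

Answer: 5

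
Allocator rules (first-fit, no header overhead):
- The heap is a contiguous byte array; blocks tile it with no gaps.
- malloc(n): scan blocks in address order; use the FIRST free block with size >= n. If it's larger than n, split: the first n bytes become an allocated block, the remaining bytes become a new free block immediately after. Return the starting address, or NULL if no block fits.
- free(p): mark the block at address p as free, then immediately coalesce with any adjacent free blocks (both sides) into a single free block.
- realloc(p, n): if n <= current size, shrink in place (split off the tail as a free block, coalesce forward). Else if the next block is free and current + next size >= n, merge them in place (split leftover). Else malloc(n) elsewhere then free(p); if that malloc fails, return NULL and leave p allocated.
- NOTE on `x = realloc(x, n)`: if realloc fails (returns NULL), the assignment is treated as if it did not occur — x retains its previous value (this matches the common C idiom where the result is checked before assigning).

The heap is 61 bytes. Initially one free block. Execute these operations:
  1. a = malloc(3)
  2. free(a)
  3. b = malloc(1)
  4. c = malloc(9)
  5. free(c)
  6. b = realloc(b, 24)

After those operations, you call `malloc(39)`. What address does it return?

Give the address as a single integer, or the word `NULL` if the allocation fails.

Answer: NULL

Derivation:
Op 1: a = malloc(3) -> a = 0; heap: [0-2 ALLOC][3-60 FREE]
Op 2: free(a) -> (freed a); heap: [0-60 FREE]
Op 3: b = malloc(1) -> b = 0; heap: [0-0 ALLOC][1-60 FREE]
Op 4: c = malloc(9) -> c = 1; heap: [0-0 ALLOC][1-9 ALLOC][10-60 FREE]
Op 5: free(c) -> (freed c); heap: [0-0 ALLOC][1-60 FREE]
Op 6: b = realloc(b, 24) -> b = 0; heap: [0-23 ALLOC][24-60 FREE]
malloc(39): first-fit scan over [0-23 ALLOC][24-60 FREE] -> NULL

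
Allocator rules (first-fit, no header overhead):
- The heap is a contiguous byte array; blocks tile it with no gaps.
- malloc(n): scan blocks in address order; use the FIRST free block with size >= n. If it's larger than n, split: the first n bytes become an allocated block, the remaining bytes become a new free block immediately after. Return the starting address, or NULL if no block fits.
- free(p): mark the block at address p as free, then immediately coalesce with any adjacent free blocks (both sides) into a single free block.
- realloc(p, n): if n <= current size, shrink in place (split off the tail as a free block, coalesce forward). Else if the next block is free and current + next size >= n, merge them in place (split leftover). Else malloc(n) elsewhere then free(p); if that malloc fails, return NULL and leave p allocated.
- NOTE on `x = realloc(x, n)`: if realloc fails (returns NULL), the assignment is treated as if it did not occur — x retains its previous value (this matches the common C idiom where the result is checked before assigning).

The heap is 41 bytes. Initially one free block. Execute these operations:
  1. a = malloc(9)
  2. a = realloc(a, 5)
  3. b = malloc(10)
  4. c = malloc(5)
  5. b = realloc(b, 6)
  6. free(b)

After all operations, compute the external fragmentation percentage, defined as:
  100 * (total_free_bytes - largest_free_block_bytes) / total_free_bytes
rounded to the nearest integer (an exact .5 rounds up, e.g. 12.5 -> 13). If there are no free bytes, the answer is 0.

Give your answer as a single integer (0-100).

Answer: 32

Derivation:
Op 1: a = malloc(9) -> a = 0; heap: [0-8 ALLOC][9-40 FREE]
Op 2: a = realloc(a, 5) -> a = 0; heap: [0-4 ALLOC][5-40 FREE]
Op 3: b = malloc(10) -> b = 5; heap: [0-4 ALLOC][5-14 ALLOC][15-40 FREE]
Op 4: c = malloc(5) -> c = 15; heap: [0-4 ALLOC][5-14 ALLOC][15-19 ALLOC][20-40 FREE]
Op 5: b = realloc(b, 6) -> b = 5; heap: [0-4 ALLOC][5-10 ALLOC][11-14 FREE][15-19 ALLOC][20-40 FREE]
Op 6: free(b) -> (freed b); heap: [0-4 ALLOC][5-14 FREE][15-19 ALLOC][20-40 FREE]
Free blocks: [10 21] total_free=31 largest=21 -> 100*(31-21)/31 = 1000/31 ≈ 32.258 -> rounds to 32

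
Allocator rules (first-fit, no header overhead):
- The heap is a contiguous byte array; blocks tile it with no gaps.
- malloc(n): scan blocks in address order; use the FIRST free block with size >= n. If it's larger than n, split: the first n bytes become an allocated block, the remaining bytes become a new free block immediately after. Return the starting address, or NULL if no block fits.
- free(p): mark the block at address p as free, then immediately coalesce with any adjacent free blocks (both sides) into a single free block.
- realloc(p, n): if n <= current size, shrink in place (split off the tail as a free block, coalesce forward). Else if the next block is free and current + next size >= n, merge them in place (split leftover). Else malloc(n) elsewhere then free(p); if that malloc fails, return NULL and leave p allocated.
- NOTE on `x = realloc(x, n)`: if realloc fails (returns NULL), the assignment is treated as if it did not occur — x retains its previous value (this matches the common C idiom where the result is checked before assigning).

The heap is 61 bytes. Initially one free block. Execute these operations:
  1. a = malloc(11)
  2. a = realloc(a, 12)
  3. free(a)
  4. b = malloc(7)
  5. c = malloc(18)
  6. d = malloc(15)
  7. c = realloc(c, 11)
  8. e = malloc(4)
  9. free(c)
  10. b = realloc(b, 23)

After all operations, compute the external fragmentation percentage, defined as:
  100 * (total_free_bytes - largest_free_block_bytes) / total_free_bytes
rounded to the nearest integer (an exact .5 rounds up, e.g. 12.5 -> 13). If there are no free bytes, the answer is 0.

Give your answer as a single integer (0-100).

Answer: 40

Derivation:
Op 1: a = malloc(11) -> a = 0; heap: [0-10 ALLOC][11-60 FREE]
Op 2: a = realloc(a, 12) -> a = 0; heap: [0-11 ALLOC][12-60 FREE]
Op 3: free(a) -> (freed a); heap: [0-60 FREE]
Op 4: b = malloc(7) -> b = 0; heap: [0-6 ALLOC][7-60 FREE]
Op 5: c = malloc(18) -> c = 7; heap: [0-6 ALLOC][7-24 ALLOC][25-60 FREE]
Op 6: d = malloc(15) -> d = 25; heap: [0-6 ALLOC][7-24 ALLOC][25-39 ALLOC][40-60 FREE]
Op 7: c = realloc(c, 11) -> c = 7; heap: [0-6 ALLOC][7-17 ALLOC][18-24 FREE][25-39 ALLOC][40-60 FREE]
Op 8: e = malloc(4) -> e = 18; heap: [0-6 ALLOC][7-17 ALLOC][18-21 ALLOC][22-24 FREE][25-39 ALLOC][40-60 FREE]
Op 9: free(c) -> (freed c); heap: [0-6 ALLOC][7-17 FREE][18-21 ALLOC][22-24 FREE][25-39 ALLOC][40-60 FREE]
Op 10: b = realloc(b, 23) -> NULL (b unchanged); heap: [0-6 ALLOC][7-17 FREE][18-21 ALLOC][22-24 FREE][25-39 ALLOC][40-60 FREE]
Free blocks: [11 3 21] total_free=35 largest=21 -> 100*(35-21)/35 = 1400/35 = 40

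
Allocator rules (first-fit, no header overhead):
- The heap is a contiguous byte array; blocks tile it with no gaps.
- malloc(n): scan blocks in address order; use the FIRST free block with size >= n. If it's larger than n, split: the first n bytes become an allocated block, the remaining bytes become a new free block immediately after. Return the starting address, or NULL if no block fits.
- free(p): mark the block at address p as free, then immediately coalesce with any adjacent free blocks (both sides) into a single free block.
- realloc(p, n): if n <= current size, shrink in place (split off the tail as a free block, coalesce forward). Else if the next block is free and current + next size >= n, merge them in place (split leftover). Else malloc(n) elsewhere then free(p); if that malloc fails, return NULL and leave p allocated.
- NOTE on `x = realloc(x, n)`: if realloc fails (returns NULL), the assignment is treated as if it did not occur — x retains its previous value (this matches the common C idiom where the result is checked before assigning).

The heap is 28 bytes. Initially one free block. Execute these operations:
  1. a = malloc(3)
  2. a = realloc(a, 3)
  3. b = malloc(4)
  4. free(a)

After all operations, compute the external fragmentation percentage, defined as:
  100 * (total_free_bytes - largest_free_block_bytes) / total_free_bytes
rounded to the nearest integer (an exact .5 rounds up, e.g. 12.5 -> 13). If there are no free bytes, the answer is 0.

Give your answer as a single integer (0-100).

Answer: 13

Derivation:
Op 1: a = malloc(3) -> a = 0; heap: [0-2 ALLOC][3-27 FREE]
Op 2: a = realloc(a, 3) -> a = 0; heap: [0-2 ALLOC][3-27 FREE]
Op 3: b = malloc(4) -> b = 3; heap: [0-2 ALLOC][3-6 ALLOC][7-27 FREE]
Op 4: free(a) -> (freed a); heap: [0-2 FREE][3-6 ALLOC][7-27 FREE]
Free blocks: [3 21] total_free=24 largest=21 -> 100*(24-21)/24 = 300/24 = 12.5 -> rounds to 13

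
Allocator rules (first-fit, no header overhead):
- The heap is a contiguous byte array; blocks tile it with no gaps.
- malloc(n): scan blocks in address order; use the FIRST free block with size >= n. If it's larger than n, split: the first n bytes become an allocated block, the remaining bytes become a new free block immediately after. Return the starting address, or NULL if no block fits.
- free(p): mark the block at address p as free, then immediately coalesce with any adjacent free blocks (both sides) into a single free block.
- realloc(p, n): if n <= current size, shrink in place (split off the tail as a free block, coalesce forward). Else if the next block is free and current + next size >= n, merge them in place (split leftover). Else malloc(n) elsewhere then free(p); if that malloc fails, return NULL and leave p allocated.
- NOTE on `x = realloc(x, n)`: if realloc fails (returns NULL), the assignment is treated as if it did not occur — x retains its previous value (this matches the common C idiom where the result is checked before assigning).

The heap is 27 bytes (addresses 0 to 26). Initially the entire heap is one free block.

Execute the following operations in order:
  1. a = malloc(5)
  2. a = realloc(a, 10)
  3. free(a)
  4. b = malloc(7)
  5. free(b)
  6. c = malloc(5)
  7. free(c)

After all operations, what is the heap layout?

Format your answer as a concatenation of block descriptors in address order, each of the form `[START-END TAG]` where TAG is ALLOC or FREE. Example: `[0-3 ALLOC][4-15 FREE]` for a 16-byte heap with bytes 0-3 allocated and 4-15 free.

Answer: [0-26 FREE]

Derivation:
Op 1: a = malloc(5) -> a = 0; heap: [0-4 ALLOC][5-26 FREE]
Op 2: a = realloc(a, 10) -> a = 0; heap: [0-9 ALLOC][10-26 FREE]
Op 3: free(a) -> (freed a); heap: [0-26 FREE]
Op 4: b = malloc(7) -> b = 0; heap: [0-6 ALLOC][7-26 FREE]
Op 5: free(b) -> (freed b); heap: [0-26 FREE]
Op 6: c = malloc(5) -> c = 0; heap: [0-4 ALLOC][5-26 FREE]
Op 7: free(c) -> (freed c); heap: [0-26 FREE]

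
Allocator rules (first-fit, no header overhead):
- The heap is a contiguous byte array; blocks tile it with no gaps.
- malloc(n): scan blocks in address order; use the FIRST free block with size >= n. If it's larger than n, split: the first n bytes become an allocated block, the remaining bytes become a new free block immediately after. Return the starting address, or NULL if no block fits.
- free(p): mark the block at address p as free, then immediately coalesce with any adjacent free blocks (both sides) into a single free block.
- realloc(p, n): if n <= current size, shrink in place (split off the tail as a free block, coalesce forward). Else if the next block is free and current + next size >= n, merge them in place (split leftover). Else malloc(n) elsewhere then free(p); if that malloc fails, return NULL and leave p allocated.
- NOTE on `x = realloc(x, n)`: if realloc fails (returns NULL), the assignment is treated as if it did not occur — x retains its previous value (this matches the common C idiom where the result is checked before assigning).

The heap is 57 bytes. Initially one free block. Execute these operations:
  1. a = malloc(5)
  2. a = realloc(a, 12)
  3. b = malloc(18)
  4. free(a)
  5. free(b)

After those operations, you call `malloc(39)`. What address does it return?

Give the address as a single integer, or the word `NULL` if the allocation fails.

Answer: 0

Derivation:
Op 1: a = malloc(5) -> a = 0; heap: [0-4 ALLOC][5-56 FREE]
Op 2: a = realloc(a, 12) -> a = 0; heap: [0-11 ALLOC][12-56 FREE]
Op 3: b = malloc(18) -> b = 12; heap: [0-11 ALLOC][12-29 ALLOC][30-56 FREE]
Op 4: free(a) -> (freed a); heap: [0-11 FREE][12-29 ALLOC][30-56 FREE]
Op 5: free(b) -> (freed b); heap: [0-56 FREE]
malloc(39): first-fit scan over [0-56 FREE] -> 0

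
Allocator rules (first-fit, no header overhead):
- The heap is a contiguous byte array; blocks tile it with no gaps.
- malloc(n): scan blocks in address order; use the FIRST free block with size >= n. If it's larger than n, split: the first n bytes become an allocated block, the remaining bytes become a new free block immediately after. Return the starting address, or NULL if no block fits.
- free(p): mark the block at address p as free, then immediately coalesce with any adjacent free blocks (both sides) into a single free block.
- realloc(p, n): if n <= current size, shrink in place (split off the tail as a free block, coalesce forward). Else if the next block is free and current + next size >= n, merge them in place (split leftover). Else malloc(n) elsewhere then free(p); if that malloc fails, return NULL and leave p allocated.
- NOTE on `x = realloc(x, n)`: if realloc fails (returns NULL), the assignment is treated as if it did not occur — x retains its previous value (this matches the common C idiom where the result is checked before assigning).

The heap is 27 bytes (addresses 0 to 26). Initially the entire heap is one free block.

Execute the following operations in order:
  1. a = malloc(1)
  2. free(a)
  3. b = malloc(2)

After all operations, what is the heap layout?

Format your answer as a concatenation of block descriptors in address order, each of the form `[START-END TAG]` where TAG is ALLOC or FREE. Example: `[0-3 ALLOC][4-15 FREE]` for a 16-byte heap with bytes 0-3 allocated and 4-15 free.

Op 1: a = malloc(1) -> a = 0; heap: [0-0 ALLOC][1-26 FREE]
Op 2: free(a) -> (freed a); heap: [0-26 FREE]
Op 3: b = malloc(2) -> b = 0; heap: [0-1 ALLOC][2-26 FREE]

Answer: [0-1 ALLOC][2-26 FREE]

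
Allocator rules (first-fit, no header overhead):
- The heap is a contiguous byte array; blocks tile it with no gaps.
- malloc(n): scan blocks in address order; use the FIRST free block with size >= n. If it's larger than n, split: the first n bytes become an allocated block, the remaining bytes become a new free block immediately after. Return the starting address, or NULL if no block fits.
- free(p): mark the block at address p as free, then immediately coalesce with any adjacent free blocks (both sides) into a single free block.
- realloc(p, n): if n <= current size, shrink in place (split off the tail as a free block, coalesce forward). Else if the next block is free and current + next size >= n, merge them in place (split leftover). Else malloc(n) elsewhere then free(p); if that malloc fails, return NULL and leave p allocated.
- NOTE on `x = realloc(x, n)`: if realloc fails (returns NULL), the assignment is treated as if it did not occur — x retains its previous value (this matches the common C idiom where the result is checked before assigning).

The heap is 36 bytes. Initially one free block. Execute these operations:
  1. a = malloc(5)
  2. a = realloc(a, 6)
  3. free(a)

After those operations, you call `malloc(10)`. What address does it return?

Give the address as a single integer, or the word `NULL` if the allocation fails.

Op 1: a = malloc(5) -> a = 0; heap: [0-4 ALLOC][5-35 FREE]
Op 2: a = realloc(a, 6) -> a = 0; heap: [0-5 ALLOC][6-35 FREE]
Op 3: free(a) -> (freed a); heap: [0-35 FREE]
malloc(10): first-fit scan over [0-35 FREE] -> 0

Answer: 0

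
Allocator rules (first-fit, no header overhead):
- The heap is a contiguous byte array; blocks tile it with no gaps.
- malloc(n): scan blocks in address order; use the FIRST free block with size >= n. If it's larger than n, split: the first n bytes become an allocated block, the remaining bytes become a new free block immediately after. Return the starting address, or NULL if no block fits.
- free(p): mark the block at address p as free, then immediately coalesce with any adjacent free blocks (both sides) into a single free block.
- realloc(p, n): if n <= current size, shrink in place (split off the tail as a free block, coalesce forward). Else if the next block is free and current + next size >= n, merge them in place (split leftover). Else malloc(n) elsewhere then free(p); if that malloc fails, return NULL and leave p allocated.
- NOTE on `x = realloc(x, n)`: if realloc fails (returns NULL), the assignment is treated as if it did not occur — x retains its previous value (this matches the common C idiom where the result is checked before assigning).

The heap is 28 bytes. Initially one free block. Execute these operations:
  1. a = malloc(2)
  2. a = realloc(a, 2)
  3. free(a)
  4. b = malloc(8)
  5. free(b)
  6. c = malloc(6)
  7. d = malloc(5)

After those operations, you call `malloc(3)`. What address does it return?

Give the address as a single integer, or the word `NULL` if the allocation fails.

Op 1: a = malloc(2) -> a = 0; heap: [0-1 ALLOC][2-27 FREE]
Op 2: a = realloc(a, 2) -> a = 0; heap: [0-1 ALLOC][2-27 FREE]
Op 3: free(a) -> (freed a); heap: [0-27 FREE]
Op 4: b = malloc(8) -> b = 0; heap: [0-7 ALLOC][8-27 FREE]
Op 5: free(b) -> (freed b); heap: [0-27 FREE]
Op 6: c = malloc(6) -> c = 0; heap: [0-5 ALLOC][6-27 FREE]
Op 7: d = malloc(5) -> d = 6; heap: [0-5 ALLOC][6-10 ALLOC][11-27 FREE]
malloc(3): first-fit scan over [0-5 ALLOC][6-10 ALLOC][11-27 FREE] -> 11

Answer: 11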